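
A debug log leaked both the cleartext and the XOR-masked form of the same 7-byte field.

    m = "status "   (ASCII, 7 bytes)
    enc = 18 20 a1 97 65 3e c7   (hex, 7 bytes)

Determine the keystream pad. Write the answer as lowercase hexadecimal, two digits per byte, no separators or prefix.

Since enc = m ⊕ pad, XORing both sides with m gives pad = m ⊕ enc.
byte 0: 73 ⊕ 18 = 6b
byte 1: 74 ⊕ 20 = 54
byte 2: 61 ⊕ a1 = c0
byte 3: 74 ⊕ 97 = e3
byte 4: 75 ⊕ 65 = 10
byte 5: 73 ⊕ 3e = 4d
byte 6: 20 ⊕ c7 = e7

6b54c0e3104de7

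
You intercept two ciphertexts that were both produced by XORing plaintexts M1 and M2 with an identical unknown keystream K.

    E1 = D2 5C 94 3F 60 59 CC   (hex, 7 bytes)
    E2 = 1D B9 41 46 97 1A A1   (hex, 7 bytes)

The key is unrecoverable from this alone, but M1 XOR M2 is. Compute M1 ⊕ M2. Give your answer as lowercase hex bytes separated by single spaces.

cf e5 d5 79 f7 43 6d

E1 ⊕ E2 = (M1 ⊕ K) ⊕ (M2 ⊕ K) = M1 ⊕ M2 — the shared key cancels under XOR.
byte 0: d2 XOR 1d = cf
byte 1: 5c XOR b9 = e5
byte 2: 94 XOR 41 = d5
byte 3: 3f XOR 46 = 79
byte 4: 60 XOR 97 = f7
byte 5: 59 XOR 1a = 43
byte 6: cc XOR a1 = 6d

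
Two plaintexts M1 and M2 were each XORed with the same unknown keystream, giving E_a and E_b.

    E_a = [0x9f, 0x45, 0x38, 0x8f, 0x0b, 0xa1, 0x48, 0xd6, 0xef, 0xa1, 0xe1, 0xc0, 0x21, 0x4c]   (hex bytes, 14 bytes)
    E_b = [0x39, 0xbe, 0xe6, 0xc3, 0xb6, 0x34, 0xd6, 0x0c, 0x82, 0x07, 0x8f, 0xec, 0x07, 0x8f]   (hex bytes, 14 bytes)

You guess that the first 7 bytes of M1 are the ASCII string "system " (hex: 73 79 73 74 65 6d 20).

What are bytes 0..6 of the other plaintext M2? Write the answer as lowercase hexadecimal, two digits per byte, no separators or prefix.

First, E_a ⊕ E_b = (M1 ⊕ K) ⊕ (M2 ⊕ K) = M1 ⊕ M2, so the key drops out. Then M2 = (M1 ⊕ M2) ⊕ M1 over the first 7 bytes.
byte 0: (9f ^ 39) ^ 73 = a6 ^ 73 = d5
byte 1: (45 ^ be) ^ 79 = fb ^ 79 = 82
byte 2: (38 ^ e6) ^ 73 = de ^ 73 = ad
byte 3: (8f ^ c3) ^ 74 = 4c ^ 74 = 38
byte 4: (0b ^ b6) ^ 65 = bd ^ 65 = d8
byte 5: (a1 ^ 34) ^ 6d = 95 ^ 6d = f8
byte 6: (48 ^ d6) ^ 20 = 9e ^ 20 = be

d582ad38d8f8be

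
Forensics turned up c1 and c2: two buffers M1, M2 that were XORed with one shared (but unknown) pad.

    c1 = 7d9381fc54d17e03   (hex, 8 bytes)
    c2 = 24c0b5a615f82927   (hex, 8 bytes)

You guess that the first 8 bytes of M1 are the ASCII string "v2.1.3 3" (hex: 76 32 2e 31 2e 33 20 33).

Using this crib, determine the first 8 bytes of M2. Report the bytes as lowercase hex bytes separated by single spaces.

First, c1 ⊕ c2 = (M1 ⊕ K) ⊕ (M2 ⊕ K) = M1 ⊕ M2, so the key drops out. Then M2 = (M1 ⊕ M2) ⊕ M1 over the first 8 bytes.
byte 0: (7d XOR 24) XOR 76 = 59 XOR 76 = 2f
byte 1: (93 XOR c0) XOR 32 = 53 XOR 32 = 61
byte 2: (81 XOR b5) XOR 2e = 34 XOR 2e = 1a
byte 3: (fc XOR a6) XOR 31 = 5a XOR 31 = 6b
byte 4: (54 XOR 15) XOR 2e = 41 XOR 2e = 6f
byte 5: (d1 XOR f8) XOR 33 = 29 XOR 33 = 1a
byte 6: (7e XOR 29) XOR 20 = 57 XOR 20 = 77
byte 7: (03 XOR 27) XOR 33 = 24 XOR 33 = 17

2f 61 1a 6b 6f 1a 77 17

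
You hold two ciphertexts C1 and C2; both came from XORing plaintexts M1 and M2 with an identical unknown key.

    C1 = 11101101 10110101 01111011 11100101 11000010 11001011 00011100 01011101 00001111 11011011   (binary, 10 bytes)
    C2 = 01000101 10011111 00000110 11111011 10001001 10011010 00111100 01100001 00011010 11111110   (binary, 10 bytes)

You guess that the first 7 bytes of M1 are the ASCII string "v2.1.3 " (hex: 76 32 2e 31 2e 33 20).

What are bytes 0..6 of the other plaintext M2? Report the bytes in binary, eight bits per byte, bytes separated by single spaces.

First, C1 ⊕ C2 = (M1 ⊕ K) ⊕ (M2 ⊕ K) = M1 ⊕ M2, so the key drops out. Then M2 = (M1 ⊕ M2) ⊕ M1 over the first 7 bytes.
byte 0: (ed xor 45) xor 76 = a8 xor 76 = de
byte 1: (b5 xor 9f) xor 32 = 2a xor 32 = 18
byte 2: (7b xor 06) xor 2e = 7d xor 2e = 53
byte 3: (e5 xor fb) xor 31 = 1e xor 31 = 2f
byte 4: (c2 xor 89) xor 2e = 4b xor 2e = 65
byte 5: (cb xor 9a) xor 33 = 51 xor 33 = 62
byte 6: (1c xor 3c) xor 20 = 20 xor 20 = 00

11011110 00011000 01010011 00101111 01100101 01100010 00000000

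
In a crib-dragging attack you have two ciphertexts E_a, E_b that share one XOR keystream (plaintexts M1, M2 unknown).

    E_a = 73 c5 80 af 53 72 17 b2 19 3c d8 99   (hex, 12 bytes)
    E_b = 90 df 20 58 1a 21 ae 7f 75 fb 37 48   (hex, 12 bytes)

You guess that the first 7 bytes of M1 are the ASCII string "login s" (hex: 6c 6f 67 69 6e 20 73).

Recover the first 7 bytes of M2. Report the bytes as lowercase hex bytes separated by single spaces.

First, E_a ⊕ E_b = (M1 ⊕ K) ⊕ (M2 ⊕ K) = M1 ⊕ M2, so the key drops out. Then M2 = (M1 ⊕ M2) ⊕ M1 over the first 7 bytes.
byte 0: (73 xor 90) xor 6c = e3 xor 6c = 8f
byte 1: (c5 xor df) xor 6f = 1a xor 6f = 75
byte 2: (80 xor 20) xor 67 = a0 xor 67 = c7
byte 3: (af xor 58) xor 69 = f7 xor 69 = 9e
byte 4: (53 xor 1a) xor 6e = 49 xor 6e = 27
byte 5: (72 xor 21) xor 20 = 53 xor 20 = 73
byte 6: (17 xor ae) xor 73 = b9 xor 73 = ca

8f 75 c7 9e 27 73 ca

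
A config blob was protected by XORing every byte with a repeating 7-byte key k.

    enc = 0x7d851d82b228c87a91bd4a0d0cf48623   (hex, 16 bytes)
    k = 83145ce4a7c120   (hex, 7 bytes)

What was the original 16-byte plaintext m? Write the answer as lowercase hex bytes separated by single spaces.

fe 91 41 66 15 e9 e8 f9 85 e1 ae aa cd d4 05 37

The 7-byte key repeats, so the effective keystream is 83 14 5c e4 a7 c1 20 83 14 5c e4 a7 c1 20 83 14.
byte 0: 7d XOR 83 = fe
byte 1: 85 XOR 14 = 91
byte 2: 1d XOR 5c = 41
byte 3: 82 XOR e4 = 66
byte 4: b2 XOR a7 = 15
byte 5: 28 XOR c1 = e9
byte 6: c8 XOR 20 = e8
byte 7: 7a XOR 83 = f9
byte 8: 91 XOR 14 = 85
byte 9: bd XOR 5c = e1
byte 10: 4a XOR e4 = ae
byte 11: 0d XOR a7 = aa
byte 12: 0c XOR c1 = cd
byte 13: f4 XOR 20 = d4
byte 14: 86 XOR 83 = 05
byte 15: 23 XOR 14 = 37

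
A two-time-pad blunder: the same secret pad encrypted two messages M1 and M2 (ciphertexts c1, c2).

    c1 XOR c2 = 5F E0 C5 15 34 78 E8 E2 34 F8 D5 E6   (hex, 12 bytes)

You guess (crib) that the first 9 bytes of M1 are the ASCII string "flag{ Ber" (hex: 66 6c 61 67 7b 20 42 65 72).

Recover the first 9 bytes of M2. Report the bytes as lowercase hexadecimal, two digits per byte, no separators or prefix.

398ca4724f58aa8746

Since c1 ⊕ c2 = M1 ⊕ M2, XORing with the guessed M1 bytes yields the corresponding M2 bytes: M2 = (c1 ⊕ c2) ⊕ M1.
5f xor 66 = 39
e0 xor 6c = 8c
c5 xor 61 = a4
15 xor 67 = 72
34 xor 7b = 4f
78 xor 20 = 58
e8 xor 42 = aa
e2 xor 65 = 87
34 xor 72 = 46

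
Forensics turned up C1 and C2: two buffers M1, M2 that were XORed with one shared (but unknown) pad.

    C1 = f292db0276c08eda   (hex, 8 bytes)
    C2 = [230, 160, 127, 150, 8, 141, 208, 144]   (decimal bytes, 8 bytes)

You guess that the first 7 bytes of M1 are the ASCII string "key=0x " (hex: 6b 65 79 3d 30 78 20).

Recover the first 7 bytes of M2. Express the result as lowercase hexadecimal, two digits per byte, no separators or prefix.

First, C1 ⊕ C2 = (M1 ⊕ K) ⊕ (M2 ⊕ K) = M1 ⊕ M2, so the key drops out. Then M2 = (M1 ⊕ M2) ⊕ M1 over the first 7 bytes.
byte 0: (f2 XOR e6) XOR 6b = 14 XOR 6b = 7f
byte 1: (92 XOR a0) XOR 65 = 32 XOR 65 = 57
byte 2: (db XOR 7f) XOR 79 = a4 XOR 79 = dd
byte 3: (02 XOR 96) XOR 3d = 94 XOR 3d = a9
byte 4: (76 XOR 08) XOR 30 = 7e XOR 30 = 4e
byte 5: (c0 XOR 8d) XOR 78 = 4d XOR 78 = 35
byte 6: (8e XOR d0) XOR 20 = 5e XOR 20 = 7e

7f57dda94e357e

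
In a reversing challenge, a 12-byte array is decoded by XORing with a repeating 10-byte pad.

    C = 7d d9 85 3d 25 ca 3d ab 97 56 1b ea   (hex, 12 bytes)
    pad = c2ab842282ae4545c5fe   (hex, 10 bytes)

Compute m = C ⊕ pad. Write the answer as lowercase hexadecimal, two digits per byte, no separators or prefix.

bf72011fa76478ee52a8d941

The 10-byte key repeats, so the effective keystream is c2 ab 84 22 82 ae 45 45 c5 fe c2 ab.
byte 0: 7d xor c2 = bf
byte 1: d9 xor ab = 72
byte 2: 85 xor 84 = 01
byte 3: 3d xor 22 = 1f
byte 4: 25 xor 82 = a7
byte 5: ca xor ae = 64
byte 6: 3d xor 45 = 78
byte 7: ab xor 45 = ee
byte 8: 97 xor c5 = 52
byte 9: 56 xor fe = a8
byte 10: 1b xor c2 = d9
byte 11: ea xor ab = 41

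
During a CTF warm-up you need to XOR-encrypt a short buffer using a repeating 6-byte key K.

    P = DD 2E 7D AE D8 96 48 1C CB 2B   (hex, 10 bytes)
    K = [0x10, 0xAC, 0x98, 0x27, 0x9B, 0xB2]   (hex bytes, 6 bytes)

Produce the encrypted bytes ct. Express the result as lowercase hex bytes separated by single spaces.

cd 82 e5 89 43 24 58 b0 53 0c

The 6-byte key repeats, so the effective keystream is 10 ac 98 27 9b b2 10 ac 98 27.
byte 0: 11011101 XOR 00010000 = 11001101
byte 1: 00101110 XOR 10101100 = 10000010
byte 2: 01111101 XOR 10011000 = 11100101
byte 3: 10101110 XOR 00100111 = 10001001
byte 4: 11011000 XOR 10011011 = 01000011
byte 5: 10010110 XOR 10110010 = 00100100
byte 6: 01001000 XOR 00010000 = 01011000
byte 7: 00011100 XOR 10101100 = 10110000
byte 8: 11001011 XOR 10011000 = 01010011
byte 9: 00101011 XOR 00100111 = 00001100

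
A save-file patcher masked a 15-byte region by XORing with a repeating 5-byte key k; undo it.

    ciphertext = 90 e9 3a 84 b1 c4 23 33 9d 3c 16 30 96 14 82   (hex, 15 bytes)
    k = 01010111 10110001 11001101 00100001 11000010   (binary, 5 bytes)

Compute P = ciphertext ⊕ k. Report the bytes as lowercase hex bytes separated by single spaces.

The 5-byte key repeats, so the effective keystream is 57 b1 cd 21 c2 57 b1 cd 21 c2 57 b1 cd 21 c2.
byte 0: 90 ⊕ 57 = c7
byte 1: e9 ⊕ b1 = 58
byte 2: 3a ⊕ cd = f7
byte 3: 84 ⊕ 21 = a5
byte 4: b1 ⊕ c2 = 73
byte 5: c4 ⊕ 57 = 93
byte 6: 23 ⊕ b1 = 92
byte 7: 33 ⊕ cd = fe
byte 8: 9d ⊕ 21 = bc
byte 9: 3c ⊕ c2 = fe
byte 10: 16 ⊕ 57 = 41
byte 11: 30 ⊕ b1 = 81
byte 12: 96 ⊕ cd = 5b
byte 13: 14 ⊕ 21 = 35
byte 14: 82 ⊕ c2 = 40

c7 58 f7 a5 73 93 92 fe bc fe 41 81 5b 35 40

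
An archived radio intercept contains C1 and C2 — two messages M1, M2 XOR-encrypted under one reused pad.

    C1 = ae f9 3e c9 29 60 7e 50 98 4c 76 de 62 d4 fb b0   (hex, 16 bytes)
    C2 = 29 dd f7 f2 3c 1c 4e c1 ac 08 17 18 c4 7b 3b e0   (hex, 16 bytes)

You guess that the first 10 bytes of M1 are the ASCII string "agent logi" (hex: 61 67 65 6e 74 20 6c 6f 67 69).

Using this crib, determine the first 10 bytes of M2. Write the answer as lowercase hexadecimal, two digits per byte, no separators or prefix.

First, C1 ⊕ C2 = (M1 ⊕ K) ⊕ (M2 ⊕ K) = M1 ⊕ M2, so the key drops out. Then M2 = (M1 ⊕ M2) ⊕ M1 over the first 10 bytes.
byte 0: (ae xor 29) xor 61 = 87 xor 61 = e6
byte 1: (f9 xor dd) xor 67 = 24 xor 67 = 43
byte 2: (3e xor f7) xor 65 = c9 xor 65 = ac
byte 3: (c9 xor f2) xor 6e = 3b xor 6e = 55
byte 4: (29 xor 3c) xor 74 = 15 xor 74 = 61
byte 5: (60 xor 1c) xor 20 = 7c xor 20 = 5c
byte 6: (7e xor 4e) xor 6c = 30 xor 6c = 5c
byte 7: (50 xor c1) xor 6f = 91 xor 6f = fe
byte 8: (98 xor ac) xor 67 = 34 xor 67 = 53
byte 9: (4c xor 08) xor 69 = 44 xor 69 = 2d

e643ac55615c5cfe532d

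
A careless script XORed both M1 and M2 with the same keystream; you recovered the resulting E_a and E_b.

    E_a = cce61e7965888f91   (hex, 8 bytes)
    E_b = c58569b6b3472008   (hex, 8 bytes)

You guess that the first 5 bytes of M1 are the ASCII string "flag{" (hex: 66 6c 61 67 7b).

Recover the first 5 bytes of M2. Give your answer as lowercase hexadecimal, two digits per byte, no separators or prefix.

First, E_a ⊕ E_b = (M1 ⊕ K) ⊕ (M2 ⊕ K) = M1 ⊕ M2, so the key drops out. Then M2 = (M1 ⊕ M2) ⊕ M1 over the first 5 bytes.
byte 0: (cc ⊕ c5) ⊕ 66 = 09 ⊕ 66 = 6f
byte 1: (e6 ⊕ 85) ⊕ 6c = 63 ⊕ 6c = 0f
byte 2: (1e ⊕ 69) ⊕ 61 = 77 ⊕ 61 = 16
byte 3: (79 ⊕ b6) ⊕ 67 = cf ⊕ 67 = a8
byte 4: (65 ⊕ b3) ⊕ 7b = d6 ⊕ 7b = ad

6f0f16a8ad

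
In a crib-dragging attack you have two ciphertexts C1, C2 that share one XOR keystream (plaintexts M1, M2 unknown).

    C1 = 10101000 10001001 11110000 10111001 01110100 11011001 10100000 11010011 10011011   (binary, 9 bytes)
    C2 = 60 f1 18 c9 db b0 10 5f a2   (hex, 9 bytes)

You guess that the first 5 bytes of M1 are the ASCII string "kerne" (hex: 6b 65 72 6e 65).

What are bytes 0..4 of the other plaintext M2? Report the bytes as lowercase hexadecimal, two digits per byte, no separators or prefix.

First, C1 ⊕ C2 = (M1 ⊕ K) ⊕ (M2 ⊕ K) = M1 ⊕ M2, so the key drops out. Then M2 = (M1 ⊕ M2) ⊕ M1 over the first 5 bytes.
byte 0: (a8 ^ 60) ^ 6b = c8 ^ 6b = a3
byte 1: (89 ^ f1) ^ 65 = 78 ^ 65 = 1d
byte 2: (f0 ^ 18) ^ 72 = e8 ^ 72 = 9a
byte 3: (b9 ^ c9) ^ 6e = 70 ^ 6e = 1e
byte 4: (74 ^ db) ^ 65 = af ^ 65 = ca

a31d9a1eca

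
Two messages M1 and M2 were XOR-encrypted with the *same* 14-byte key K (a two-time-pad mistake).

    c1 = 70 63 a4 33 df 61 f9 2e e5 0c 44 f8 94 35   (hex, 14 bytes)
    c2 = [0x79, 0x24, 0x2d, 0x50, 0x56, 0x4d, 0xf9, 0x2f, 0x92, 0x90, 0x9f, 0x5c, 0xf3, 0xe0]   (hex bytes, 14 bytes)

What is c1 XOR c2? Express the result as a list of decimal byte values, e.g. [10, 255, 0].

[9, 71, 137, 99, 137, 44, 0, 1, 119, 156, 219, 164, 103, 213]

c1 ⊕ c2 = (M1 ⊕ K) ⊕ (M2 ⊕ K) = M1 ⊕ M2 — the shared key cancels under XOR.
112 ^ 121 =   9
 99 ^  36 =  71
164 ^  45 = 137
 51 ^  80 =  99
223 ^  86 = 137
 97 ^  77 =  44
249 ^ 249 =   0
 46 ^  47 =   1
229 ^ 146 = 119
 12 ^ 144 = 156
 68 ^ 159 = 219
248 ^  92 = 164
148 ^ 243 = 103
 53 ^ 224 = 213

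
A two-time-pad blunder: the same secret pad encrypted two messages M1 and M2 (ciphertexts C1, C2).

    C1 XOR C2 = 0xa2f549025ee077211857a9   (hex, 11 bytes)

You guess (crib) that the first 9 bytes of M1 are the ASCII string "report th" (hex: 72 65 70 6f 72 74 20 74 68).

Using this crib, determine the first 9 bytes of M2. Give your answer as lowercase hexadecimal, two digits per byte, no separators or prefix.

Since C1 ⊕ C2 = M1 ⊕ M2, XORing with the guessed M1 bytes yields the corresponding M2 bytes: M2 = (C1 ⊕ C2) ⊕ M1.
byte 0: a2 XOR 72 = d0
byte 1: f5 XOR 65 = 90
byte 2: 49 XOR 70 = 39
byte 3: 02 XOR 6f = 6d
byte 4: 5e XOR 72 = 2c
byte 5: e0 XOR 74 = 94
byte 6: 77 XOR 20 = 57
byte 7: 21 XOR 74 = 55
byte 8: 18 XOR 68 = 70

d090396d2c94575570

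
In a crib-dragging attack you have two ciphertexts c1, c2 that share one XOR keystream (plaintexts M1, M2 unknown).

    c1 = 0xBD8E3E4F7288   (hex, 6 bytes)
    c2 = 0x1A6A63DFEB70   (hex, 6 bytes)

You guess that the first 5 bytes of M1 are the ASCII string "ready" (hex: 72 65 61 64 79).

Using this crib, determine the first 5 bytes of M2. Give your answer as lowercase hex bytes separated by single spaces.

d5 81 3c f4 e0

First, c1 ⊕ c2 = (M1 ⊕ K) ⊕ (M2 ⊕ K) = M1 ⊕ M2, so the key drops out. Then M2 = (M1 ⊕ M2) ⊕ M1 over the first 5 bytes.
byte 0: (bd ⊕ 1a) ⊕ 72 = a7 ⊕ 72 = d5
byte 1: (8e ⊕ 6a) ⊕ 65 = e4 ⊕ 65 = 81
byte 2: (3e ⊕ 63) ⊕ 61 = 5d ⊕ 61 = 3c
byte 3: (4f ⊕ df) ⊕ 64 = 90 ⊕ 64 = f4
byte 4: (72 ⊕ eb) ⊕ 79 = 99 ⊕ 79 = e0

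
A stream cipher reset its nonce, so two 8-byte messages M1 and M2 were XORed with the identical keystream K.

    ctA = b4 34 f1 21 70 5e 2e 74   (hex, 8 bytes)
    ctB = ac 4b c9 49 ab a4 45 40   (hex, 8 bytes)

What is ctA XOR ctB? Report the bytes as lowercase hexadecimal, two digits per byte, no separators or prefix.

ctA ⊕ ctB = (M1 ⊕ K) ⊕ (M2 ⊕ K) = M1 ⊕ M2 — the shared key cancels under XOR.
byte 0: 180 XOR 172 =  24
byte 1:  52 XOR  75 = 127
byte 2: 241 XOR 201 =  56
byte 3:  33 XOR  73 = 104
byte 4: 112 XOR 171 = 219
byte 5:  94 XOR 164 = 250
byte 6:  46 XOR  69 = 107
byte 7: 116 XOR  64 =  52

187f3868dbfa6b34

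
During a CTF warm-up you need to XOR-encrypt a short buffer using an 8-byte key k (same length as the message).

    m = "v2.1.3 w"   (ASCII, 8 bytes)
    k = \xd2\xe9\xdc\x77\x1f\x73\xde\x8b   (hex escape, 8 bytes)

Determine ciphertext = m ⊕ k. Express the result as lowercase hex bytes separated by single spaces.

byte 0: 118 XOR 210 = 164
byte 1:  50 XOR 233 = 219
byte 2:  46 XOR 220 = 242
byte 3:  49 XOR 119 =  70
byte 4:  46 XOR  31 =  49
byte 5:  51 XOR 115 =  64
byte 6:  32 XOR 222 = 254
byte 7: 119 XOR 139 = 252

a4 db f2 46 31 40 fe fc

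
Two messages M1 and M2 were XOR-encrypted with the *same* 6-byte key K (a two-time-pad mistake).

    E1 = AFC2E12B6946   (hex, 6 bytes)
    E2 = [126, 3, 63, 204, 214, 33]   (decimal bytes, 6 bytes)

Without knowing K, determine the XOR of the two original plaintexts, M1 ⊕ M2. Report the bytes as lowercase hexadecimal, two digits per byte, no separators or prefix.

d1c1dee7bf67

E1 ⊕ E2 = (M1 ⊕ K) ⊕ (M2 ⊕ K) = M1 ⊕ M2 — the shared key cancels under XOR.
byte 0: af ^ 7e = d1
byte 1: c2 ^ 03 = c1
byte 2: e1 ^ 3f = de
byte 3: 2b ^ cc = e7
byte 4: 69 ^ d6 = bf
byte 5: 46 ^ 21 = 67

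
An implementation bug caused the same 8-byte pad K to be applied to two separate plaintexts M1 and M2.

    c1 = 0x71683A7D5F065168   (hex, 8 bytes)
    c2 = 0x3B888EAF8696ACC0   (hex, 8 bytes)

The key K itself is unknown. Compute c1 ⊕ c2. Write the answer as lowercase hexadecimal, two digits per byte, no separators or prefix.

4ae0b4d2d990fda8

c1 ⊕ c2 = (M1 ⊕ K) ⊕ (M2 ⊕ K) = M1 ⊕ M2 — the shared key cancels under XOR.
113 XOR  59 =  74
104 XOR 136 = 224
 58 XOR 142 = 180
125 XOR 175 = 210
 95 XOR 134 = 217
  6 XOR 150 = 144
 81 XOR 172 = 253
104 XOR 192 = 168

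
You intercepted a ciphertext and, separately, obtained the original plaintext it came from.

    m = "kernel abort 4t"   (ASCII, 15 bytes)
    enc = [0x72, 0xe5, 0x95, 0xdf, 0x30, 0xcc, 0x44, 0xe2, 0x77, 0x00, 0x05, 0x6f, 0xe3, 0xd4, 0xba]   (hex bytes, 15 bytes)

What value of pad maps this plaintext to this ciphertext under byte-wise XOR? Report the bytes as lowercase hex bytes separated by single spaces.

19 80 e7 b1 55 a0 64 83 15 6f 77 1b c3 e0 ce

Since enc = m ⊕ pad, XORing both sides with m gives pad = m ⊕ enc.
6b xor 72 = 19
65 xor e5 = 80
72 xor 95 = e7
6e xor df = b1
65 xor 30 = 55
6c xor cc = a0
20 xor 44 = 64
61 xor e2 = 83
62 xor 77 = 15
6f xor 00 = 6f
72 xor 05 = 77
74 xor 6f = 1b
20 xor e3 = c3
34 xor d4 = e0
74 xor ba = ce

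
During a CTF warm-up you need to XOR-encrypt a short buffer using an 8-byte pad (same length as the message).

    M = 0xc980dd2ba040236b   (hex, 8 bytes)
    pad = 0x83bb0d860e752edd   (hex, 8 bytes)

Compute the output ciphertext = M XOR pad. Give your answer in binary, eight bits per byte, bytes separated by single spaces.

01001010 00111011 11010000 10101101 10101110 00110101 00001101 10110110

XOR is its own inverse, so applying the key byte-wise gives the result directly.
201 ^ 131 =  74
128 ^ 187 =  59
221 ^  13 = 208
 43 ^ 134 = 173
160 ^  14 = 174
 64 ^ 117 =  53
 35 ^  46 =  13
107 ^ 221 = 182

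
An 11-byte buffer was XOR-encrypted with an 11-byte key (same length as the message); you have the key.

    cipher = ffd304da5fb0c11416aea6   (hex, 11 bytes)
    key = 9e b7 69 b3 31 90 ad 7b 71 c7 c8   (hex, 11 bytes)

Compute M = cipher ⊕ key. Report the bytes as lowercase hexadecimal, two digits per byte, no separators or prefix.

61646d696e206c6f67696e

byte 0: 11111111 ^ 10011110 = 01100001
byte 1: 11010011 ^ 10110111 = 01100100
byte 2: 00000100 ^ 01101001 = 01101101
byte 3: 11011010 ^ 10110011 = 01101001
byte 4: 01011111 ^ 00110001 = 01101110
byte 5: 10110000 ^ 10010000 = 00100000
byte 6: 11000001 ^ 10101101 = 01101100
byte 7: 00010100 ^ 01111011 = 01101111
byte 8: 00010110 ^ 01110001 = 01100111
byte 9: 10101110 ^ 11000111 = 01101001
byte 10: 10100110 ^ 11001000 = 01101110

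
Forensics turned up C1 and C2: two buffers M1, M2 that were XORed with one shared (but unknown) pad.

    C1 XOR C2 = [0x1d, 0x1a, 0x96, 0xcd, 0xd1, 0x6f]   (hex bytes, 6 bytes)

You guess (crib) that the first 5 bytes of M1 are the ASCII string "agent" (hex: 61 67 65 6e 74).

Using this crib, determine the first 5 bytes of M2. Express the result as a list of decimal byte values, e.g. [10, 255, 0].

Since C1 ⊕ C2 = M1 ⊕ M2, XORing with the guessed M1 bytes yields the corresponding M2 bytes: M2 = (C1 ⊕ C2) ⊕ M1.
1d XOR 61 = 7c
1a XOR 67 = 7d
96 XOR 65 = f3
cd XOR 6e = a3
d1 XOR 74 = a5

[124, 125, 243, 163, 165]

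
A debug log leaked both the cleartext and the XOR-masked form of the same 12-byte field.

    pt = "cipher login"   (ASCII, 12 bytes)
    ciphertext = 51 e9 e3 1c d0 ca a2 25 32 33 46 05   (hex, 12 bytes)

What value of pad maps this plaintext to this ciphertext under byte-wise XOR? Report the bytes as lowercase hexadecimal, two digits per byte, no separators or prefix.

32809374b5b882495d542f6b

Since ciphertext = pt ⊕ pad, XORing both sides with pt gives pad = pt ⊕ ciphertext.
byte 0: 63 xor 51 = 32
byte 1: 69 xor e9 = 80
byte 2: 70 xor e3 = 93
byte 3: 68 xor 1c = 74
byte 4: 65 xor d0 = b5
byte 5: 72 xor ca = b8
byte 6: 20 xor a2 = 82
byte 7: 6c xor 25 = 49
byte 8: 6f xor 32 = 5d
byte 9: 67 xor 33 = 54
byte 10: 69 xor 46 = 2f
byte 11: 6e xor 05 = 6b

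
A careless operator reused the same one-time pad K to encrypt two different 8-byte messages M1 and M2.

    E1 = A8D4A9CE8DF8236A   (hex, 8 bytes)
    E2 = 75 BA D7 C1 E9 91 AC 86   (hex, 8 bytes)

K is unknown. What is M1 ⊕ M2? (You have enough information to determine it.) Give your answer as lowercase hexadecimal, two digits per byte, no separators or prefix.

dd6e7e0f64698fec

E1 ⊕ E2 = (M1 ⊕ K) ⊕ (M2 ⊕ K) = M1 ⊕ M2 — the shared key cancels under XOR.
byte 0: 10101000 XOR 01110101 = 11011101
byte 1: 11010100 XOR 10111010 = 01101110
byte 2: 10101001 XOR 11010111 = 01111110
byte 3: 11001110 XOR 11000001 = 00001111
byte 4: 10001101 XOR 11101001 = 01100100
byte 5: 11111000 XOR 10010001 = 01101001
byte 6: 00100011 XOR 10101100 = 10001111
byte 7: 01101010 XOR 10000110 = 11101100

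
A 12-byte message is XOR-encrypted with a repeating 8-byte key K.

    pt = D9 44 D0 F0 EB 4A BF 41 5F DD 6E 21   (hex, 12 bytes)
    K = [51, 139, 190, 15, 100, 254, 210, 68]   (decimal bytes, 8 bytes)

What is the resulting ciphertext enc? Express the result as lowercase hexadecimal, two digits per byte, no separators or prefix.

eacf6eff8fb46d056c56d02e

The 8-byte key repeats, so the effective keystream is 33 8b be 0f 64 fe d2 44 33 8b be 0f.
byte 0: d9 xor 33 = ea
byte 1: 44 xor 8b = cf
byte 2: d0 xor be = 6e
byte 3: f0 xor 0f = ff
byte 4: eb xor 64 = 8f
byte 5: 4a xor fe = b4
byte 6: bf xor d2 = 6d
byte 7: 41 xor 44 = 05
byte 8: 5f xor 33 = 6c
byte 9: dd xor 8b = 56
byte 10: 6e xor be = d0
byte 11: 21 xor 0f = 2e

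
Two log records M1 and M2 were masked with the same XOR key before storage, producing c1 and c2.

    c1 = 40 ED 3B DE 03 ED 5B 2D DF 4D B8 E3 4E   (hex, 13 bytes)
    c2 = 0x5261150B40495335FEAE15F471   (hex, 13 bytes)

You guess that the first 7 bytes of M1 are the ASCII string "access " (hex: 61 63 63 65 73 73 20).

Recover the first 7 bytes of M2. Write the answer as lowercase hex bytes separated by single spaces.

First, c1 ⊕ c2 = (M1 ⊕ K) ⊕ (M2 ⊕ K) = M1 ⊕ M2, so the key drops out. Then M2 = (M1 ⊕ M2) ⊕ M1 over the first 7 bytes.
byte 0: (40 xor 52) xor 61 = 12 xor 61 = 73
byte 1: (ed xor 61) xor 63 = 8c xor 63 = ef
byte 2: (3b xor 15) xor 63 = 2e xor 63 = 4d
byte 3: (de xor 0b) xor 65 = d5 xor 65 = b0
byte 4: (03 xor 40) xor 73 = 43 xor 73 = 30
byte 5: (ed xor 49) xor 73 = a4 xor 73 = d7
byte 6: (5b xor 53) xor 20 = 08 xor 20 = 28

73 ef 4d b0 30 d7 28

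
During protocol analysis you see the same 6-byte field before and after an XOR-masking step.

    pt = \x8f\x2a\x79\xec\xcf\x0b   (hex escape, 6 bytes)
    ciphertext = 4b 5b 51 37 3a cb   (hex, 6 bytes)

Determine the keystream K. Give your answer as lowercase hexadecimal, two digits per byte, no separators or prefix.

Since ciphertext = pt ⊕ K, XORing both sides with pt gives K = pt ⊕ ciphertext.
8f XOR 4b = c4
2a XOR 5b = 71
79 XOR 51 = 28
ec XOR 37 = db
cf XOR 3a = f5
0b XOR cb = c0

c47128dbf5c0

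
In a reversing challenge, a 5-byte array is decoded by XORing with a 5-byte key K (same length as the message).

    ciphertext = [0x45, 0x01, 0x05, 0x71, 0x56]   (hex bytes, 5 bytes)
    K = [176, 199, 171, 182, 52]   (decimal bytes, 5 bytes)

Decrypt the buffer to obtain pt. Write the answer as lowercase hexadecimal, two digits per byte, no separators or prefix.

f5c6aec762

XOR is its own inverse, so applying the key byte-wise gives the result directly.
byte 0: 45 ^ b0 = f5
byte 1: 01 ^ c7 = c6
byte 2: 05 ^ ab = ae
byte 3: 71 ^ b6 = c7
byte 4: 56 ^ 34 = 62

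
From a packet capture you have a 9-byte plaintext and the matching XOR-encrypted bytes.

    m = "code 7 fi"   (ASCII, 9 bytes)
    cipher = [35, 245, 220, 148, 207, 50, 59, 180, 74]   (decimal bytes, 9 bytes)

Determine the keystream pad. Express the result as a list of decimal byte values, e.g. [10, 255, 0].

[64, 154, 184, 241, 239, 5, 27, 210, 35]

Since cipher = m ⊕ pad, XORing both sides with m gives pad = m ⊕ cipher.
byte 0: 63 xor 23 = 40
byte 1: 6f xor f5 = 9a
byte 2: 64 xor dc = b8
byte 3: 65 xor 94 = f1
byte 4: 20 xor cf = ef
byte 5: 37 xor 32 = 05
byte 6: 20 xor 3b = 1b
byte 7: 66 xor b4 = d2
byte 8: 69 xor 4a = 23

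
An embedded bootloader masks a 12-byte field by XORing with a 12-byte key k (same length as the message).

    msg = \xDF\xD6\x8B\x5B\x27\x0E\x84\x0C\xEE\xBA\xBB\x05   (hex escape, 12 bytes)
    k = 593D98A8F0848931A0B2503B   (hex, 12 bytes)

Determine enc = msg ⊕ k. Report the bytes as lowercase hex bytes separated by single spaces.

86 eb 13 f3 d7 8a 0d 3d 4e 08 eb 3e

XOR is its own inverse, so applying the key byte-wise gives the result directly.
223 xor  89 = 134
214 xor  61 = 235
139 xor 152 =  19
 91 xor 168 = 243
 39 xor 240 = 215
 14 xor 132 = 138
132 xor 137 =  13
 12 xor  49 =  61
238 xor 160 =  78
186 xor 178 =   8
187 xor  80 = 235
  5 xor  59 =  62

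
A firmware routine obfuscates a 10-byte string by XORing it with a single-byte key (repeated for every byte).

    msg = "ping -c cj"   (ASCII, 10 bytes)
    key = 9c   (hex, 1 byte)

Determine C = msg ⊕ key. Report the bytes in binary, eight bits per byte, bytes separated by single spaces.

11101100 11110101 11110010 11111011 10111100 10110001 11111111 10111100 11111111 11110110

The 1-byte key repeats, so the effective keystream is 9c 9c 9c 9c 9c 9c 9c 9c 9c 9c.
byte 0: 70 ^ 9c = ec
byte 1: 69 ^ 9c = f5
byte 2: 6e ^ 9c = f2
byte 3: 67 ^ 9c = fb
byte 4: 20 ^ 9c = bc
byte 5: 2d ^ 9c = b1
byte 6: 63 ^ 9c = ff
byte 7: 20 ^ 9c = bc
byte 8: 63 ^ 9c = ff
byte 9: 6a ^ 9c = f6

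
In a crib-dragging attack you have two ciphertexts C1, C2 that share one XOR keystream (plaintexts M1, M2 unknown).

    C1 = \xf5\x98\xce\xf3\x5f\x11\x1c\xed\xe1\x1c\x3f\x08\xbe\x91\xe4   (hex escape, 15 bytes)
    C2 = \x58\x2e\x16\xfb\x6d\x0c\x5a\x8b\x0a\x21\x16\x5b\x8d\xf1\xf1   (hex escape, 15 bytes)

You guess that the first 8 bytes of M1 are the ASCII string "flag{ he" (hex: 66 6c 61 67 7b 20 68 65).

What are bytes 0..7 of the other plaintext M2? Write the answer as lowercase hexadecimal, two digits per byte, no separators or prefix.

cbdab96f493d2e03

First, C1 ⊕ C2 = (M1 ⊕ K) ⊕ (M2 ⊕ K) = M1 ⊕ M2, so the key drops out. Then M2 = (M1 ⊕ M2) ⊕ M1 over the first 8 bytes.
byte 0: (f5 XOR 58) XOR 66 = ad XOR 66 = cb
byte 1: (98 XOR 2e) XOR 6c = b6 XOR 6c = da
byte 2: (ce XOR 16) XOR 61 = d8 XOR 61 = b9
byte 3: (f3 XOR fb) XOR 67 = 08 XOR 67 = 6f
byte 4: (5f XOR 6d) XOR 7b = 32 XOR 7b = 49
byte 5: (11 XOR 0c) XOR 20 = 1d XOR 20 = 3d
byte 6: (1c XOR 5a) XOR 68 = 46 XOR 68 = 2e
byte 7: (ed XOR 8b) XOR 65 = 66 XOR 65 = 03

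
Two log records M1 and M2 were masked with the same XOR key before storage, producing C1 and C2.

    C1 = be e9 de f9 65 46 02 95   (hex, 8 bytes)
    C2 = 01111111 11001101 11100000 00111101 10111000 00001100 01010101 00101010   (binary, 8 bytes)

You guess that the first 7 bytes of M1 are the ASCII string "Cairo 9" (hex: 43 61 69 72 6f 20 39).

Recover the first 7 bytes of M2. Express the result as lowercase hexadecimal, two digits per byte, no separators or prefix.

824557b6b26a6e

First, C1 ⊕ C2 = (M1 ⊕ K) ⊕ (M2 ⊕ K) = M1 ⊕ M2, so the key drops out. Then M2 = (M1 ⊕ M2) ⊕ M1 over the first 7 bytes.
byte 0: (be ^ 7f) ^ 43 = c1 ^ 43 = 82
byte 1: (e9 ^ cd) ^ 61 = 24 ^ 61 = 45
byte 2: (de ^ e0) ^ 69 = 3e ^ 69 = 57
byte 3: (f9 ^ 3d) ^ 72 = c4 ^ 72 = b6
byte 4: (65 ^ b8) ^ 6f = dd ^ 6f = b2
byte 5: (46 ^ 0c) ^ 20 = 4a ^ 20 = 6a
byte 6: (02 ^ 55) ^ 39 = 57 ^ 39 = 6e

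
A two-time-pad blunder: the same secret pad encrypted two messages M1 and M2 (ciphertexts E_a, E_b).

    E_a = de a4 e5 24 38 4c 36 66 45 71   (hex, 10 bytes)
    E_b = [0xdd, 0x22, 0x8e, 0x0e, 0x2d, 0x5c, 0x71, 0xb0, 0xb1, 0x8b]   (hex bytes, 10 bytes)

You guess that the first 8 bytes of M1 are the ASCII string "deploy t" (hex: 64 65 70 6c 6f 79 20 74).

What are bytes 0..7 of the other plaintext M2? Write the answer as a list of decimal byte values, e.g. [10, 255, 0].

First, E_a ⊕ E_b = (M1 ⊕ K) ⊕ (M2 ⊕ K) = M1 ⊕ M2, so the key drops out. Then M2 = (M1 ⊕ M2) ⊕ M1 over the first 8 bytes.
byte 0: (de XOR dd) XOR 64 = 03 XOR 64 = 67
byte 1: (a4 XOR 22) XOR 65 = 86 XOR 65 = e3
byte 2: (e5 XOR 8e) XOR 70 = 6b XOR 70 = 1b
byte 3: (24 XOR 0e) XOR 6c = 2a XOR 6c = 46
byte 4: (38 XOR 2d) XOR 6f = 15 XOR 6f = 7a
byte 5: (4c XOR 5c) XOR 79 = 10 XOR 79 = 69
byte 6: (36 XOR 71) XOR 20 = 47 XOR 20 = 67
byte 7: (66 XOR b0) XOR 74 = d6 XOR 74 = a2

[103, 227, 27, 70, 122, 105, 103, 162]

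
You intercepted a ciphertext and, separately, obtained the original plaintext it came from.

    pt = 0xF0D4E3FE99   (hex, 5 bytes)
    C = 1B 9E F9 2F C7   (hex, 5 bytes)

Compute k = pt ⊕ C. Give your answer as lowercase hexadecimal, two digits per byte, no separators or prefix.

Since C = pt ⊕ k, XORing both sides with pt gives k = pt ⊕ C.
f0 XOR 1b = eb
d4 XOR 9e = 4a
e3 XOR f9 = 1a
fe XOR 2f = d1
99 XOR c7 = 5e

eb4a1ad15e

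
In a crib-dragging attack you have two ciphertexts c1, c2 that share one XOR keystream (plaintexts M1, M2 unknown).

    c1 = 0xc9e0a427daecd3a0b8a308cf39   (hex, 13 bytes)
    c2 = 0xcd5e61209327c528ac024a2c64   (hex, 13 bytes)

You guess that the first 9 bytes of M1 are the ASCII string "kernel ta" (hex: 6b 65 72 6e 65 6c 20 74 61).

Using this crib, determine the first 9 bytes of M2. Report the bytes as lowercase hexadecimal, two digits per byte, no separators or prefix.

6fdbb7692ca736fc75

First, c1 ⊕ c2 = (M1 ⊕ K) ⊕ (M2 ⊕ K) = M1 ⊕ M2, so the key drops out. Then M2 = (M1 ⊕ M2) ⊕ M1 over the first 9 bytes.
byte 0: (c9 XOR cd) XOR 6b = 04 XOR 6b = 6f
byte 1: (e0 XOR 5e) XOR 65 = be XOR 65 = db
byte 2: (a4 XOR 61) XOR 72 = c5 XOR 72 = b7
byte 3: (27 XOR 20) XOR 6e = 07 XOR 6e = 69
byte 4: (da XOR 93) XOR 65 = 49 XOR 65 = 2c
byte 5: (ec XOR 27) XOR 6c = cb XOR 6c = a7
byte 6: (d3 XOR c5) XOR 20 = 16 XOR 20 = 36
byte 7: (a0 XOR 28) XOR 74 = 88 XOR 74 = fc
byte 8: (b8 XOR ac) XOR 61 = 14 XOR 61 = 75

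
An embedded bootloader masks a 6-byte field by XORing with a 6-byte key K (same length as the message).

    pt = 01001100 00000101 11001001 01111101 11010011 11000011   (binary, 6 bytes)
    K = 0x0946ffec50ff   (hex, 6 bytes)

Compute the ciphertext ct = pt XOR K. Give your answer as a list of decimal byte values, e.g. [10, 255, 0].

byte 0: 4c ^ 09 = 45
byte 1: 05 ^ 46 = 43
byte 2: c9 ^ ff = 36
byte 3: 7d ^ ec = 91
byte 4: d3 ^ 50 = 83
byte 5: c3 ^ ff = 3c

[69, 67, 54, 145, 131, 60]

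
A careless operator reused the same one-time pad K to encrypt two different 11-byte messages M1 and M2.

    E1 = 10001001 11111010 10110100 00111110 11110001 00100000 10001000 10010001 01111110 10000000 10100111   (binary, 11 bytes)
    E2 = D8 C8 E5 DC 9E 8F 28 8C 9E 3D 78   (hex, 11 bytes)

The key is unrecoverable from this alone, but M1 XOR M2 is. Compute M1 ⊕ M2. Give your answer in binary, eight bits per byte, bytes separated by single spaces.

E1 ⊕ E2 = (M1 ⊕ K) ⊕ (M2 ⊕ K) = M1 ⊕ M2 — the shared key cancels under XOR.
89 xor d8 = 51
fa xor c8 = 32
b4 xor e5 = 51
3e xor dc = e2
f1 xor 9e = 6f
20 xor 8f = af
88 xor 28 = a0
91 xor 8c = 1d
7e xor 9e = e0
80 xor 3d = bd
a7 xor 78 = df

01010001 00110010 01010001 11100010 01101111 10101111 10100000 00011101 11100000 10111101 11011111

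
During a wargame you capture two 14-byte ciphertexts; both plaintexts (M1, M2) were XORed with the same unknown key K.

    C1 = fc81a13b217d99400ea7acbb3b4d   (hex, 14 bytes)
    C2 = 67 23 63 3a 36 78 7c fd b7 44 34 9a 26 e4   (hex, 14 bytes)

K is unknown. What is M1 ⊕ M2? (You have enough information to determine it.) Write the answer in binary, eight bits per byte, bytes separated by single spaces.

C1 ⊕ C2 = (M1 ⊕ K) ⊕ (M2 ⊕ K) = M1 ⊕ M2 — the shared key cancels under XOR.
byte 0: 252 xor 103 = 155
byte 1: 129 xor  35 = 162
byte 2: 161 xor  99 = 194
byte 3:  59 xor  58 =   1
byte 4:  33 xor  54 =  23
byte 5: 125 xor 120 =   5
byte 6: 153 xor 124 = 229
byte 7:  64 xor 253 = 189
byte 8:  14 xor 183 = 185
byte 9: 167 xor  68 = 227
byte 10: 172 xor  52 = 152
byte 11: 187 xor 154 =  33
byte 12:  59 xor  38 =  29
byte 13:  77 xor 228 = 169

10011011 10100010 11000010 00000001 00010111 00000101 11100101 10111101 10111001 11100011 10011000 00100001 00011101 10101001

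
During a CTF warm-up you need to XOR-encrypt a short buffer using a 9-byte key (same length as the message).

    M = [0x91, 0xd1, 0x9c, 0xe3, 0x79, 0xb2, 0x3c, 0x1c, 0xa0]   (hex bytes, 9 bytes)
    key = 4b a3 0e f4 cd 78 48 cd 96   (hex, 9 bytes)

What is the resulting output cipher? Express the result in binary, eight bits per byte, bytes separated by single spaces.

11011010 01110010 10010010 00010111 10110100 11001010 01110100 11010001 00110110

91 ⊕ 4b = da
d1 ⊕ a3 = 72
9c ⊕ 0e = 92
e3 ⊕ f4 = 17
79 ⊕ cd = b4
b2 ⊕ 78 = ca
3c ⊕ 48 = 74
1c ⊕ cd = d1
a0 ⊕ 96 = 36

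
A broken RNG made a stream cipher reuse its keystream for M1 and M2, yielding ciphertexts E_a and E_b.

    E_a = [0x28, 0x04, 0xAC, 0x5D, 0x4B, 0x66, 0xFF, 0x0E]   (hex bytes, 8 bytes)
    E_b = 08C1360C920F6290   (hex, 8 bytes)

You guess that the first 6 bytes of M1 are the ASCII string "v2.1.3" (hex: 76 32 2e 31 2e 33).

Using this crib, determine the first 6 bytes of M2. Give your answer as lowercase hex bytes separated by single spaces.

56 f7 b4 60 f7 5a

First, E_a ⊕ E_b = (M1 ⊕ K) ⊕ (M2 ⊕ K) = M1 ⊕ M2, so the key drops out. Then M2 = (M1 ⊕ M2) ⊕ M1 over the first 6 bytes.
byte 0: (28 ^ 08) ^ 76 = 20 ^ 76 = 56
byte 1: (04 ^ c1) ^ 32 = c5 ^ 32 = f7
byte 2: (ac ^ 36) ^ 2e = 9a ^ 2e = b4
byte 3: (5d ^ 0c) ^ 31 = 51 ^ 31 = 60
byte 4: (4b ^ 92) ^ 2e = d9 ^ 2e = f7
byte 5: (66 ^ 0f) ^ 33 = 69 ^ 33 = 5a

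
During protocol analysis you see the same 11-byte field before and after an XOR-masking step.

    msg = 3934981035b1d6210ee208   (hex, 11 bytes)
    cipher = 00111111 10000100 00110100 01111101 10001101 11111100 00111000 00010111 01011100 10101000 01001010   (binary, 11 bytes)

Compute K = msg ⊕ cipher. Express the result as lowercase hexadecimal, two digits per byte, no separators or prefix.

Since cipher = msg ⊕ K, XORing both sides with msg gives K = msg ⊕ cipher.
39 ⊕ 3f = 06
34 ⊕ 84 = b0
98 ⊕ 34 = ac
10 ⊕ 7d = 6d
35 ⊕ 8d = b8
b1 ⊕ fc = 4d
d6 ⊕ 38 = ee
21 ⊕ 17 = 36
0e ⊕ 5c = 52
e2 ⊕ a8 = 4a
08 ⊕ 4a = 42

06b0ac6db84dee36524a42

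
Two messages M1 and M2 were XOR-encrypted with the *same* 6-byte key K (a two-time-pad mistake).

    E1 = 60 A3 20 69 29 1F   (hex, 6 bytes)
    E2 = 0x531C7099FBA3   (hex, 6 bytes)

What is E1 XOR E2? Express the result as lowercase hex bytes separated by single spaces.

33 bf 50 f0 d2 bc

E1 ⊕ E2 = (M1 ⊕ K) ⊕ (M2 ⊕ K) = M1 ⊕ M2 — the shared key cancels under XOR.
60 XOR 53 = 33
a3 XOR 1c = bf
20 XOR 70 = 50
69 XOR 99 = f0
29 XOR fb = d2
1f XOR a3 = bc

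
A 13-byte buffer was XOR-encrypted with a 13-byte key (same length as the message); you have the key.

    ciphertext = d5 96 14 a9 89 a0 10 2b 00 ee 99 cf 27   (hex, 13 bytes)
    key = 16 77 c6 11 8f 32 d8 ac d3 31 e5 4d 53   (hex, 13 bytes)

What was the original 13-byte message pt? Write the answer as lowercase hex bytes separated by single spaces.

XOR is its own inverse, so applying the key byte-wise gives the result directly.
213 xor  22 = 195
150 xor 119 = 225
 20 xor 198 = 210
169 xor  17 = 184
137 xor 143 =   6
160 xor  50 = 146
 16 xor 216 = 200
 43 xor 172 = 135
  0 xor 211 = 211
238 xor  49 = 223
153 xor 229 = 124
207 xor  77 = 130
 39 xor  83 = 116

c3 e1 d2 b8 06 92 c8 87 d3 df 7c 82 74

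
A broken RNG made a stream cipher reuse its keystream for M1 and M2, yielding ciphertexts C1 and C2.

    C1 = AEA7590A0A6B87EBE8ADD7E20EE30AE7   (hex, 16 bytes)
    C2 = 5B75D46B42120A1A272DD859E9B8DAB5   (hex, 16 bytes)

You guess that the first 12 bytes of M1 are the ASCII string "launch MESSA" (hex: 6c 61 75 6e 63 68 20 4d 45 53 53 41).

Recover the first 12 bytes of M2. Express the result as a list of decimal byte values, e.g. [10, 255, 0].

First, C1 ⊕ C2 = (M1 ⊕ K) ⊕ (M2 ⊕ K) = M1 ⊕ M2, so the key drops out. Then M2 = (M1 ⊕ M2) ⊕ M1 over the first 12 bytes.
byte 0: (ae xor 5b) xor 6c = f5 xor 6c = 99
byte 1: (a7 xor 75) xor 61 = d2 xor 61 = b3
byte 2: (59 xor d4) xor 75 = 8d xor 75 = f8
byte 3: (0a xor 6b) xor 6e = 61 xor 6e = 0f
byte 4: (0a xor 42) xor 63 = 48 xor 63 = 2b
byte 5: (6b xor 12) xor 68 = 79 xor 68 = 11
byte 6: (87 xor 0a) xor 20 = 8d xor 20 = ad
byte 7: (eb xor 1a) xor 4d = f1 xor 4d = bc
byte 8: (e8 xor 27) xor 45 = cf xor 45 = 8a
byte 9: (ad xor 2d) xor 53 = 80 xor 53 = d3
byte 10: (d7 xor d8) xor 53 = 0f xor 53 = 5c
byte 11: (e2 xor 59) xor 41 = bb xor 41 = fa

[153, 179, 248, 15, 43, 17, 173, 188, 138, 211, 92, 250]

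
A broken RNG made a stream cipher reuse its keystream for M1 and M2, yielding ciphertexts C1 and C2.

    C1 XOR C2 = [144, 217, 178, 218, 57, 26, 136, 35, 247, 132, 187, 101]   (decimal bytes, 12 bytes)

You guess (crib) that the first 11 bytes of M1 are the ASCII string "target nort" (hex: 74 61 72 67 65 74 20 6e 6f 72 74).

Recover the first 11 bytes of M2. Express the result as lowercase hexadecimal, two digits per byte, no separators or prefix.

Since C1 ⊕ C2 = M1 ⊕ M2, XORing with the guessed M1 bytes yields the corresponding M2 bytes: M2 = (C1 ⊕ C2) ⊕ M1.
144 xor 116 = 228
217 xor  97 = 184
178 xor 114 = 192
218 xor 103 = 189
 57 xor 101 =  92
 26 xor 116 = 110
136 xor  32 = 168
 35 xor 110 =  77
247 xor 111 = 152
132 xor 114 = 246
187 xor 116 = 207

e4b8c0bd5c6ea84d98f6cf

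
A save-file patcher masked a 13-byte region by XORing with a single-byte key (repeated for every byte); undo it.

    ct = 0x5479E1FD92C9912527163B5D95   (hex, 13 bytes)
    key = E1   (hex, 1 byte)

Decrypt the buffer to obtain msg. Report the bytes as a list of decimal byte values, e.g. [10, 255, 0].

[181, 152, 0, 28, 115, 40, 112, 196, 198, 247, 218, 188, 116]

The 1-byte key repeats, so the effective keystream is e1 e1 e1 e1 e1 e1 e1 e1 e1 e1 e1 e1 e1.
byte 0: 54 ^ e1 = b5
byte 1: 79 ^ e1 = 98
byte 2: e1 ^ e1 = 00
byte 3: fd ^ e1 = 1c
byte 4: 92 ^ e1 = 73
byte 5: c9 ^ e1 = 28
byte 6: 91 ^ e1 = 70
byte 7: 25 ^ e1 = c4
byte 8: 27 ^ e1 = c6
byte 9: 16 ^ e1 = f7
byte 10: 3b ^ e1 = da
byte 11: 5d ^ e1 = bc
byte 12: 95 ^ e1 = 74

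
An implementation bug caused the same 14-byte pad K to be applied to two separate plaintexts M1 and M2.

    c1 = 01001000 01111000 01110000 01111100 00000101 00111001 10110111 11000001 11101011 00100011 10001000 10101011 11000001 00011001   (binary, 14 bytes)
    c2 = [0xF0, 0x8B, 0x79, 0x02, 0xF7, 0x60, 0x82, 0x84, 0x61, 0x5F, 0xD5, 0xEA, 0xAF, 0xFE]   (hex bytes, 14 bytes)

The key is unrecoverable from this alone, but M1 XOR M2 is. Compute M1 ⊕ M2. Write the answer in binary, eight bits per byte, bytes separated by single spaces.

10111000 11110011 00001001 01111110 11110010 01011001 00110101 01000101 10001010 01111100 01011101 01000001 01101110 11100111

c1 ⊕ c2 = (M1 ⊕ K) ⊕ (M2 ⊕ K) = M1 ⊕ M2 — the shared key cancels under XOR.
byte 0: 48 ⊕ f0 = b8
byte 1: 78 ⊕ 8b = f3
byte 2: 70 ⊕ 79 = 09
byte 3: 7c ⊕ 02 = 7e
byte 4: 05 ⊕ f7 = f2
byte 5: 39 ⊕ 60 = 59
byte 6: b7 ⊕ 82 = 35
byte 7: c1 ⊕ 84 = 45
byte 8: eb ⊕ 61 = 8a
byte 9: 23 ⊕ 5f = 7c
byte 10: 88 ⊕ d5 = 5d
byte 11: ab ⊕ ea = 41
byte 12: c1 ⊕ af = 6e
byte 13: 19 ⊕ fe = e7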